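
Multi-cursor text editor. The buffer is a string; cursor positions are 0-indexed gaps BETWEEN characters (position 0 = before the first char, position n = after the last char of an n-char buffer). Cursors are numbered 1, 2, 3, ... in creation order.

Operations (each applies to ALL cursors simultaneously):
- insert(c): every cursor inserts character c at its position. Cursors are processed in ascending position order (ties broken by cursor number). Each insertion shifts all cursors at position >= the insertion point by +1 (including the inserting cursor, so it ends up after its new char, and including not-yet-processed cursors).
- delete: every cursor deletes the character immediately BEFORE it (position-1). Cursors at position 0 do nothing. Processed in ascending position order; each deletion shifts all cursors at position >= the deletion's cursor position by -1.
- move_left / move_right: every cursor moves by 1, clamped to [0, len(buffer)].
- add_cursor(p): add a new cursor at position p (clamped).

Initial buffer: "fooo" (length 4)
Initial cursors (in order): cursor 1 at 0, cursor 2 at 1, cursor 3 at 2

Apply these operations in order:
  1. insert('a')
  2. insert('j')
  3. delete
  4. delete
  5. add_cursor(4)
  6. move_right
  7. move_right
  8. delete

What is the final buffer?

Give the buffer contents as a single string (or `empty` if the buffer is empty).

Answer: empty

Derivation:
After op 1 (insert('a')): buffer="afaoaoo" (len 7), cursors c1@1 c2@3 c3@5, authorship 1.2.3..
After op 2 (insert('j')): buffer="ajfajoajoo" (len 10), cursors c1@2 c2@5 c3@8, authorship 11.22.33..
After op 3 (delete): buffer="afaoaoo" (len 7), cursors c1@1 c2@3 c3@5, authorship 1.2.3..
After op 4 (delete): buffer="fooo" (len 4), cursors c1@0 c2@1 c3@2, authorship ....
After op 5 (add_cursor(4)): buffer="fooo" (len 4), cursors c1@0 c2@1 c3@2 c4@4, authorship ....
After op 6 (move_right): buffer="fooo" (len 4), cursors c1@1 c2@2 c3@3 c4@4, authorship ....
After op 7 (move_right): buffer="fooo" (len 4), cursors c1@2 c2@3 c3@4 c4@4, authorship ....
After op 8 (delete): buffer="" (len 0), cursors c1@0 c2@0 c3@0 c4@0, authorship 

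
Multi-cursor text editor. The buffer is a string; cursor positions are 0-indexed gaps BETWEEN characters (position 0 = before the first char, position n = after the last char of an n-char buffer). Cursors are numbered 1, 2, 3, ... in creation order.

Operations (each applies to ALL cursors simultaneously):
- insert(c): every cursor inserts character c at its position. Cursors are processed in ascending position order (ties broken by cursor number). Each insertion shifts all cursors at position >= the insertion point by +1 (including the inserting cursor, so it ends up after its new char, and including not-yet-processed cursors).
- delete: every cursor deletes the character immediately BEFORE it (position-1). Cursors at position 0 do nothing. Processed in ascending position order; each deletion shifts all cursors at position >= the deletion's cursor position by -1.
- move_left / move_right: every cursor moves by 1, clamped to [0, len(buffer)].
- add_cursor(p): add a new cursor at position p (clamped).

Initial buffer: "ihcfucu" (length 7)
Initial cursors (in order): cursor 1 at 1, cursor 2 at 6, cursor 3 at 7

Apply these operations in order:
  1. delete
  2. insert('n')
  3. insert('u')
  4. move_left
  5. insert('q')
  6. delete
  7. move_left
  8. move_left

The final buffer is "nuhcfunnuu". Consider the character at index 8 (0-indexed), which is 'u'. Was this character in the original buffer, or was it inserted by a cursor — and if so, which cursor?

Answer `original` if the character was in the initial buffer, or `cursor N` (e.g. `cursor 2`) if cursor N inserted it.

After op 1 (delete): buffer="hcfu" (len 4), cursors c1@0 c2@4 c3@4, authorship ....
After op 2 (insert('n')): buffer="nhcfunn" (len 7), cursors c1@1 c2@7 c3@7, authorship 1....23
After op 3 (insert('u')): buffer="nuhcfunnuu" (len 10), cursors c1@2 c2@10 c3@10, authorship 11....2323
After op 4 (move_left): buffer="nuhcfunnuu" (len 10), cursors c1@1 c2@9 c3@9, authorship 11....2323
After op 5 (insert('q')): buffer="nquhcfunnuqqu" (len 13), cursors c1@2 c2@12 c3@12, authorship 111....232233
After op 6 (delete): buffer="nuhcfunnuu" (len 10), cursors c1@1 c2@9 c3@9, authorship 11....2323
After op 7 (move_left): buffer="nuhcfunnuu" (len 10), cursors c1@0 c2@8 c3@8, authorship 11....2323
After op 8 (move_left): buffer="nuhcfunnuu" (len 10), cursors c1@0 c2@7 c3@7, authorship 11....2323
Authorship (.=original, N=cursor N): 1 1 . . . . 2 3 2 3
Index 8: author = 2

Answer: cursor 2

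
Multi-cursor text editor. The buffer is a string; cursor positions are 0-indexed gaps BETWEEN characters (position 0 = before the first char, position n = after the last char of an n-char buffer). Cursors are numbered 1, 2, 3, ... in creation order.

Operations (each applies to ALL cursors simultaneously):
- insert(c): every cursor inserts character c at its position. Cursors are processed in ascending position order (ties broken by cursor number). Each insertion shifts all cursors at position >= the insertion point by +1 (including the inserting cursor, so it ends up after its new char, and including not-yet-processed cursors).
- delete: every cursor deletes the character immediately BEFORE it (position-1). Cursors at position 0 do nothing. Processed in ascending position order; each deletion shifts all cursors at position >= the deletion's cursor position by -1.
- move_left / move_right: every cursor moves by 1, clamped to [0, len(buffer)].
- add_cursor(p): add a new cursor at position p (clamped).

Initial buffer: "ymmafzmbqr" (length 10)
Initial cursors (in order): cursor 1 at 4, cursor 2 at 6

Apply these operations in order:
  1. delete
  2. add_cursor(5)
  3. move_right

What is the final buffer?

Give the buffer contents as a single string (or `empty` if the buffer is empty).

Answer: ymmfmbqr

Derivation:
After op 1 (delete): buffer="ymmfmbqr" (len 8), cursors c1@3 c2@4, authorship ........
After op 2 (add_cursor(5)): buffer="ymmfmbqr" (len 8), cursors c1@3 c2@4 c3@5, authorship ........
After op 3 (move_right): buffer="ymmfmbqr" (len 8), cursors c1@4 c2@5 c3@6, authorship ........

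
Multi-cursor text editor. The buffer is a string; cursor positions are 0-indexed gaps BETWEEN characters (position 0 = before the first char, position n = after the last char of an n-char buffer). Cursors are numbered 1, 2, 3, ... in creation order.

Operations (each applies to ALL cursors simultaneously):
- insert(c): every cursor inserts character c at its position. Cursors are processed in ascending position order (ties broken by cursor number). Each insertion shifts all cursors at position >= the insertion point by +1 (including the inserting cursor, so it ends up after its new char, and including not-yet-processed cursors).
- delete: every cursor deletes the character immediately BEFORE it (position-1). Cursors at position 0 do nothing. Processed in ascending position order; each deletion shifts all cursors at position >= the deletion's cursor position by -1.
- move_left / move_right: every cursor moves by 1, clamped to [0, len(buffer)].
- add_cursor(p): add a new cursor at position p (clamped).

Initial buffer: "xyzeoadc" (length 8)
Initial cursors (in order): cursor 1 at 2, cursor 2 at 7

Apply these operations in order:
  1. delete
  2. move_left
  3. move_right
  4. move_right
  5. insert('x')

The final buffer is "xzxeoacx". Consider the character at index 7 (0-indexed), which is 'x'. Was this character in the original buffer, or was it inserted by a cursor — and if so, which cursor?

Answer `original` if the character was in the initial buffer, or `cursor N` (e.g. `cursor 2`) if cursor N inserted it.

After op 1 (delete): buffer="xzeoac" (len 6), cursors c1@1 c2@5, authorship ......
After op 2 (move_left): buffer="xzeoac" (len 6), cursors c1@0 c2@4, authorship ......
After op 3 (move_right): buffer="xzeoac" (len 6), cursors c1@1 c2@5, authorship ......
After op 4 (move_right): buffer="xzeoac" (len 6), cursors c1@2 c2@6, authorship ......
After op 5 (insert('x')): buffer="xzxeoacx" (len 8), cursors c1@3 c2@8, authorship ..1....2
Authorship (.=original, N=cursor N): . . 1 . . . . 2
Index 7: author = 2

Answer: cursor 2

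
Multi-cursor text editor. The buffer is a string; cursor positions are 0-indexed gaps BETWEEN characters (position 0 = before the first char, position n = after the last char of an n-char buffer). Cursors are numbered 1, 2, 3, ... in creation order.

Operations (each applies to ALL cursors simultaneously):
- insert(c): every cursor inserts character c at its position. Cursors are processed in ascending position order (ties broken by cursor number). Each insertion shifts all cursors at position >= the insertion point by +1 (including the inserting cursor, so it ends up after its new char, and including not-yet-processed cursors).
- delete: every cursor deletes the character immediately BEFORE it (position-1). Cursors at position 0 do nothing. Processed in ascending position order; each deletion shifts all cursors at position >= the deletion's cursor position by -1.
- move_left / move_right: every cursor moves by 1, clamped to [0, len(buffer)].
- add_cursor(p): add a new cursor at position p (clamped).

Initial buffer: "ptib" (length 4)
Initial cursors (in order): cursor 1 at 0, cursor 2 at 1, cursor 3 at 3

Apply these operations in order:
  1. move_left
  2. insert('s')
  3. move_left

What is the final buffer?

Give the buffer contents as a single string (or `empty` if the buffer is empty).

Answer: ssptsib

Derivation:
After op 1 (move_left): buffer="ptib" (len 4), cursors c1@0 c2@0 c3@2, authorship ....
After op 2 (insert('s')): buffer="ssptsib" (len 7), cursors c1@2 c2@2 c3@5, authorship 12..3..
After op 3 (move_left): buffer="ssptsib" (len 7), cursors c1@1 c2@1 c3@4, authorship 12..3..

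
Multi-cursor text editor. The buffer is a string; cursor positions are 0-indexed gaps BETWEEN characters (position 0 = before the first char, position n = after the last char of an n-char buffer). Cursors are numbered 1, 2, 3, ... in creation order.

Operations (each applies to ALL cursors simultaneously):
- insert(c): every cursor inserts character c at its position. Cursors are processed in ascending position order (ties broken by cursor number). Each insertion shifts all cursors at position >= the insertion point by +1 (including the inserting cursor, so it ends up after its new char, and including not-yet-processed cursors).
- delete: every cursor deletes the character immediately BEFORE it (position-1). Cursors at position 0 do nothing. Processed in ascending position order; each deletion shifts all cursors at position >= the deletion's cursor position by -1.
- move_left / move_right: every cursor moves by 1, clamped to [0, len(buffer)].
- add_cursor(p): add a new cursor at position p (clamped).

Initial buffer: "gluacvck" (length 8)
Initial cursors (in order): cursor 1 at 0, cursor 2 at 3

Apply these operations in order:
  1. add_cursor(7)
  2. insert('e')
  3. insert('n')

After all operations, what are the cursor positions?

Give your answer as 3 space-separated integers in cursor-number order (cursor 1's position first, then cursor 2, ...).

After op 1 (add_cursor(7)): buffer="gluacvck" (len 8), cursors c1@0 c2@3 c3@7, authorship ........
After op 2 (insert('e')): buffer="eglueacvcek" (len 11), cursors c1@1 c2@5 c3@10, authorship 1...2....3.
After op 3 (insert('n')): buffer="engluenacvcenk" (len 14), cursors c1@2 c2@7 c3@13, authorship 11...22....33.

Answer: 2 7 13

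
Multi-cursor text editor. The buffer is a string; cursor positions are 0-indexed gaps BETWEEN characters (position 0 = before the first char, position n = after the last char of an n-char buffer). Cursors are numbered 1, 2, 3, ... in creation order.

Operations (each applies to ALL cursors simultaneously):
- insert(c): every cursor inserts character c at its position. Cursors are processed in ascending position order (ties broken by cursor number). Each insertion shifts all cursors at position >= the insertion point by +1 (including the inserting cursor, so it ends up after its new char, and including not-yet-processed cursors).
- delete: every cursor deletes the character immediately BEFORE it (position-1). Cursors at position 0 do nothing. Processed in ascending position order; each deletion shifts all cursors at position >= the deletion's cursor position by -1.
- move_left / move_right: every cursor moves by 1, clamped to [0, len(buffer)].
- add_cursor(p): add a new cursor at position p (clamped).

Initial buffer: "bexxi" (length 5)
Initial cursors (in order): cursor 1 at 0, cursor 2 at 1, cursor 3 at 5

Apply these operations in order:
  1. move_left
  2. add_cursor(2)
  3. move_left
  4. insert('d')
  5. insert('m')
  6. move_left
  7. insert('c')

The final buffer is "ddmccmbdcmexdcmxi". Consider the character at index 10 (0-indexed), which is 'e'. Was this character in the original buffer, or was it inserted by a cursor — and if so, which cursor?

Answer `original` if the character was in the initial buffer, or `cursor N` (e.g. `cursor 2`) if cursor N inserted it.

After op 1 (move_left): buffer="bexxi" (len 5), cursors c1@0 c2@0 c3@4, authorship .....
After op 2 (add_cursor(2)): buffer="bexxi" (len 5), cursors c1@0 c2@0 c4@2 c3@4, authorship .....
After op 3 (move_left): buffer="bexxi" (len 5), cursors c1@0 c2@0 c4@1 c3@3, authorship .....
After op 4 (insert('d')): buffer="ddbdexdxi" (len 9), cursors c1@2 c2@2 c4@4 c3@7, authorship 12.4..3..
After op 5 (insert('m')): buffer="ddmmbdmexdmxi" (len 13), cursors c1@4 c2@4 c4@7 c3@11, authorship 1212.44..33..
After op 6 (move_left): buffer="ddmmbdmexdmxi" (len 13), cursors c1@3 c2@3 c4@6 c3@10, authorship 1212.44..33..
After op 7 (insert('c')): buffer="ddmccmbdcmexdcmxi" (len 17), cursors c1@5 c2@5 c4@9 c3@14, authorship 121122.444..333..
Authorship (.=original, N=cursor N): 1 2 1 1 2 2 . 4 4 4 . . 3 3 3 . .
Index 10: author = original

Answer: original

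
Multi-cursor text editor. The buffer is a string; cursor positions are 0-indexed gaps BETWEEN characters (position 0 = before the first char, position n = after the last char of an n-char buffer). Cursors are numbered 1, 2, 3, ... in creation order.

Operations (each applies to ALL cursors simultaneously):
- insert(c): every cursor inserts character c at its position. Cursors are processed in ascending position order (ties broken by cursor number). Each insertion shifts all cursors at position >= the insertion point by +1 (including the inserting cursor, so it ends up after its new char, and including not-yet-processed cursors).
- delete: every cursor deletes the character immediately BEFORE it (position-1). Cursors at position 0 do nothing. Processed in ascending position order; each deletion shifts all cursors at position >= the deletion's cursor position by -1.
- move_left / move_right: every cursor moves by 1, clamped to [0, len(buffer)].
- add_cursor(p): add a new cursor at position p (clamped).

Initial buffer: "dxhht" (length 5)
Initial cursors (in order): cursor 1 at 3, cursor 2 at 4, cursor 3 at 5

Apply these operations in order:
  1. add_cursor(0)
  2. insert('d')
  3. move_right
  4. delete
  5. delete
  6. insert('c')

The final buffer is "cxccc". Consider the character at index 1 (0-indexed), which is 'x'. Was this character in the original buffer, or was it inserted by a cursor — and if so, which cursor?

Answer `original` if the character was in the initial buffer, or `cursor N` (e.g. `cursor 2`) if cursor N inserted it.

After op 1 (add_cursor(0)): buffer="dxhht" (len 5), cursors c4@0 c1@3 c2@4 c3@5, authorship .....
After op 2 (insert('d')): buffer="ddxhdhdtd" (len 9), cursors c4@1 c1@5 c2@7 c3@9, authorship 4...1.2.3
After op 3 (move_right): buffer="ddxhdhdtd" (len 9), cursors c4@2 c1@6 c2@8 c3@9, authorship 4...1.2.3
After op 4 (delete): buffer="dxhdd" (len 5), cursors c4@1 c1@4 c2@5 c3@5, authorship 4..12
After op 5 (delete): buffer="x" (len 1), cursors c4@0 c1@1 c2@1 c3@1, authorship .
After op 6 (insert('c')): buffer="cxccc" (len 5), cursors c4@1 c1@5 c2@5 c3@5, authorship 4.123
Authorship (.=original, N=cursor N): 4 . 1 2 3
Index 1: author = original

Answer: original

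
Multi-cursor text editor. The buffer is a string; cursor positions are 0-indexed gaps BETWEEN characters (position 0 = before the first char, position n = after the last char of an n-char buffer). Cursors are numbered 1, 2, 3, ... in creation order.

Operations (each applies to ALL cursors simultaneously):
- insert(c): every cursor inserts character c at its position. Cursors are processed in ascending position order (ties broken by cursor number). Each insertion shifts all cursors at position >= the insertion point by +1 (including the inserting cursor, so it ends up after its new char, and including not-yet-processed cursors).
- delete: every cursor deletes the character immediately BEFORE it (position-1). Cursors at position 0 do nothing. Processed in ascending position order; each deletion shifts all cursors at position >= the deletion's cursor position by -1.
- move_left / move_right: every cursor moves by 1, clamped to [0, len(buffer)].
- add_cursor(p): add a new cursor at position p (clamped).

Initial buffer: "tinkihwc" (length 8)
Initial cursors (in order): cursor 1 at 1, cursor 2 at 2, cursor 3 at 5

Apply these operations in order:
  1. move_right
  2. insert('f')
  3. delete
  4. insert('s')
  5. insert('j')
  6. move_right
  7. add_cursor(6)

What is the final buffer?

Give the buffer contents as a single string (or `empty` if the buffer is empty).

After op 1 (move_right): buffer="tinkihwc" (len 8), cursors c1@2 c2@3 c3@6, authorship ........
After op 2 (insert('f')): buffer="tifnfkihfwc" (len 11), cursors c1@3 c2@5 c3@9, authorship ..1.2...3..
After op 3 (delete): buffer="tinkihwc" (len 8), cursors c1@2 c2@3 c3@6, authorship ........
After op 4 (insert('s')): buffer="tisnskihswc" (len 11), cursors c1@3 c2@5 c3@9, authorship ..1.2...3..
After op 5 (insert('j')): buffer="tisjnsjkihsjwc" (len 14), cursors c1@4 c2@7 c3@12, authorship ..11.22...33..
After op 6 (move_right): buffer="tisjnsjkihsjwc" (len 14), cursors c1@5 c2@8 c3@13, authorship ..11.22...33..
After op 7 (add_cursor(6)): buffer="tisjnsjkihsjwc" (len 14), cursors c1@5 c4@6 c2@8 c3@13, authorship ..11.22...33..

Answer: tisjnsjkihsjwc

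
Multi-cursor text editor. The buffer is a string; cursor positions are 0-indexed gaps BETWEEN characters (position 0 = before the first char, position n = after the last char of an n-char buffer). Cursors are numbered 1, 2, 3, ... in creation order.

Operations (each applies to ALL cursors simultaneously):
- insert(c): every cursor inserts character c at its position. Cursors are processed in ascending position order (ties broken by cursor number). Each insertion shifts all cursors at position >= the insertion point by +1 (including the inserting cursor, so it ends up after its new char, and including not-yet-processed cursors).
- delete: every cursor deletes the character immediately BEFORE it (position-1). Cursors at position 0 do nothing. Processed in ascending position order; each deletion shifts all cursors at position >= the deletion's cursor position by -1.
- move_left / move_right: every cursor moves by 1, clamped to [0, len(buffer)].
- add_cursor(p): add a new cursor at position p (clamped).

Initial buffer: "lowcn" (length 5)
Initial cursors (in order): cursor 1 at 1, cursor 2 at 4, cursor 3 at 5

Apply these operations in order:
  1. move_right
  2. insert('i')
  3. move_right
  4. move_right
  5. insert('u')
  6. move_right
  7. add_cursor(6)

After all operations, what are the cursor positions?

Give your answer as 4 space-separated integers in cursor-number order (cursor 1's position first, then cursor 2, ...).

Answer: 7 11 11 6

Derivation:
After op 1 (move_right): buffer="lowcn" (len 5), cursors c1@2 c2@5 c3@5, authorship .....
After op 2 (insert('i')): buffer="loiwcnii" (len 8), cursors c1@3 c2@8 c3@8, authorship ..1...23
After op 3 (move_right): buffer="loiwcnii" (len 8), cursors c1@4 c2@8 c3@8, authorship ..1...23
After op 4 (move_right): buffer="loiwcnii" (len 8), cursors c1@5 c2@8 c3@8, authorship ..1...23
After op 5 (insert('u')): buffer="loiwcuniiuu" (len 11), cursors c1@6 c2@11 c3@11, authorship ..1..1.2323
After op 6 (move_right): buffer="loiwcuniiuu" (len 11), cursors c1@7 c2@11 c3@11, authorship ..1..1.2323
After op 7 (add_cursor(6)): buffer="loiwcuniiuu" (len 11), cursors c4@6 c1@7 c2@11 c3@11, authorship ..1..1.2323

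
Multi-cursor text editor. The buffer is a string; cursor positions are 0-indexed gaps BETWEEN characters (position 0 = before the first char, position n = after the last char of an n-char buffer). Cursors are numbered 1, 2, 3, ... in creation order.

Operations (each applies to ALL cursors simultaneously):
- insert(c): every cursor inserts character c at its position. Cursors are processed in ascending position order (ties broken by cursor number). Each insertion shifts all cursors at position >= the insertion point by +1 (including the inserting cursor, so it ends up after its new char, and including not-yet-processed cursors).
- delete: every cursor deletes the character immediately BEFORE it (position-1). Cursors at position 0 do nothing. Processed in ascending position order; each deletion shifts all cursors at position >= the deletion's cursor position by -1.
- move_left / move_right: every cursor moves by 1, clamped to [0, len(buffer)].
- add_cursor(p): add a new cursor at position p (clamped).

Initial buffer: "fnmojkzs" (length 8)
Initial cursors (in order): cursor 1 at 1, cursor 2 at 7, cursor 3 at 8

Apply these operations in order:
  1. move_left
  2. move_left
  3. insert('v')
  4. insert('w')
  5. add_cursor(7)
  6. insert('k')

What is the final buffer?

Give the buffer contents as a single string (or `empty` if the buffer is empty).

Answer: vwkfnmojkvwkkvwkzs

Derivation:
After op 1 (move_left): buffer="fnmojkzs" (len 8), cursors c1@0 c2@6 c3@7, authorship ........
After op 2 (move_left): buffer="fnmojkzs" (len 8), cursors c1@0 c2@5 c3@6, authorship ........
After op 3 (insert('v')): buffer="vfnmojvkvzs" (len 11), cursors c1@1 c2@7 c3@9, authorship 1.....2.3..
After op 4 (insert('w')): buffer="vwfnmojvwkvwzs" (len 14), cursors c1@2 c2@9 c3@12, authorship 11.....22.33..
After op 5 (add_cursor(7)): buffer="vwfnmojvwkvwzs" (len 14), cursors c1@2 c4@7 c2@9 c3@12, authorship 11.....22.33..
After op 6 (insert('k')): buffer="vwkfnmojkvwkkvwkzs" (len 18), cursors c1@3 c4@9 c2@12 c3@16, authorship 111.....4222.333..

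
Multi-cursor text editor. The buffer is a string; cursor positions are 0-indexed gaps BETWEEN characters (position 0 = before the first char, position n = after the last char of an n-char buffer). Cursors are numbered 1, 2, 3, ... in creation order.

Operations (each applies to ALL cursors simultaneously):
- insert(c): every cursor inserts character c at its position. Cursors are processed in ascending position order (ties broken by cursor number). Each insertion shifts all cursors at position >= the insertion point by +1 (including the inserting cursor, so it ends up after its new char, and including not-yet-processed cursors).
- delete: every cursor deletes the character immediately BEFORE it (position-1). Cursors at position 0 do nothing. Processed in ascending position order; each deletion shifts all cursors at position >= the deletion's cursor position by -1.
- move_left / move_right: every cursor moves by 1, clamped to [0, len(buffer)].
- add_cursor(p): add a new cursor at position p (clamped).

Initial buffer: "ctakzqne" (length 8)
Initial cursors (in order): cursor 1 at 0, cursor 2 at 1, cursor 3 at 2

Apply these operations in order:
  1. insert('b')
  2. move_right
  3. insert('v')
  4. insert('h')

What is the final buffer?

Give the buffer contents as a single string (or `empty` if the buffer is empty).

Answer: bcvhbtvhbavhkzqne

Derivation:
After op 1 (insert('b')): buffer="bcbtbakzqne" (len 11), cursors c1@1 c2@3 c3@5, authorship 1.2.3......
After op 2 (move_right): buffer="bcbtbakzqne" (len 11), cursors c1@2 c2@4 c3@6, authorship 1.2.3......
After op 3 (insert('v')): buffer="bcvbtvbavkzqne" (len 14), cursors c1@3 c2@6 c3@9, authorship 1.12.23.3.....
After op 4 (insert('h')): buffer="bcvhbtvhbavhkzqne" (len 17), cursors c1@4 c2@8 c3@12, authorship 1.112.223.33.....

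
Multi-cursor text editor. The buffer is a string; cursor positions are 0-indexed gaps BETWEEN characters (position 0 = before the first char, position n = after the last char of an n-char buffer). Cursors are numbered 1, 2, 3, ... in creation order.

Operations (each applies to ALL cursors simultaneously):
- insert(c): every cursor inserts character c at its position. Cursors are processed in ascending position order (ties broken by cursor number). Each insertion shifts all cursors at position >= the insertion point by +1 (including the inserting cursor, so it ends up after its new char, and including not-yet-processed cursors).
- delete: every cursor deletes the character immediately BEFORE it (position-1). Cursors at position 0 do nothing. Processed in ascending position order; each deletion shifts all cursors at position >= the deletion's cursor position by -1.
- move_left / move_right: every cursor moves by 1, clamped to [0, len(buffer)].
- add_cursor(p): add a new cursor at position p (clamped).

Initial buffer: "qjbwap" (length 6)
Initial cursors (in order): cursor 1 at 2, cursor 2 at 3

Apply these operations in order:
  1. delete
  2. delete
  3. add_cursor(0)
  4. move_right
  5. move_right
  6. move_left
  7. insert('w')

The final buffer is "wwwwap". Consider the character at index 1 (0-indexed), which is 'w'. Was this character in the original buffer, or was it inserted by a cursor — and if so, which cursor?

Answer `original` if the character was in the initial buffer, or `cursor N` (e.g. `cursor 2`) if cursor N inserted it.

After op 1 (delete): buffer="qwap" (len 4), cursors c1@1 c2@1, authorship ....
After op 2 (delete): buffer="wap" (len 3), cursors c1@0 c2@0, authorship ...
After op 3 (add_cursor(0)): buffer="wap" (len 3), cursors c1@0 c2@0 c3@0, authorship ...
After op 4 (move_right): buffer="wap" (len 3), cursors c1@1 c2@1 c3@1, authorship ...
After op 5 (move_right): buffer="wap" (len 3), cursors c1@2 c2@2 c3@2, authorship ...
After op 6 (move_left): buffer="wap" (len 3), cursors c1@1 c2@1 c3@1, authorship ...
After op 7 (insert('w')): buffer="wwwwap" (len 6), cursors c1@4 c2@4 c3@4, authorship .123..
Authorship (.=original, N=cursor N): . 1 2 3 . .
Index 1: author = 1

Answer: cursor 1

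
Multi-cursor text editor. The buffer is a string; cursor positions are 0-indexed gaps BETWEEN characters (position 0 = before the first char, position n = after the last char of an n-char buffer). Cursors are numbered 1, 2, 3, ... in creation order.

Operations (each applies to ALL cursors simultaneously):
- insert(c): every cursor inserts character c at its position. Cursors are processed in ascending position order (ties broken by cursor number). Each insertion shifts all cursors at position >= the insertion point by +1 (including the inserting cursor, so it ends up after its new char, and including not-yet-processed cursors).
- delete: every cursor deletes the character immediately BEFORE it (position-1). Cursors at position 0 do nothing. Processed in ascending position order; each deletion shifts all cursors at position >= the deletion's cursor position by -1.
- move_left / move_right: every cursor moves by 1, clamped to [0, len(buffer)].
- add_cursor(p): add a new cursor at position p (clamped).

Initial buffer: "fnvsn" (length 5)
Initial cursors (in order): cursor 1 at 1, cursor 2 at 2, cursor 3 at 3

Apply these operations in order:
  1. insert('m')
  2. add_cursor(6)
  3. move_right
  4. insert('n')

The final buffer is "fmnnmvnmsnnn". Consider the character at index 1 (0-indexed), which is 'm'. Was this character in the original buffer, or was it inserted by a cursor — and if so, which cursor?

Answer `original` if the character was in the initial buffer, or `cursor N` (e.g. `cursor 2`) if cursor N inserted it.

After op 1 (insert('m')): buffer="fmnmvmsn" (len 8), cursors c1@2 c2@4 c3@6, authorship .1.2.3..
After op 2 (add_cursor(6)): buffer="fmnmvmsn" (len 8), cursors c1@2 c2@4 c3@6 c4@6, authorship .1.2.3..
After op 3 (move_right): buffer="fmnmvmsn" (len 8), cursors c1@3 c2@5 c3@7 c4@7, authorship .1.2.3..
After op 4 (insert('n')): buffer="fmnnmvnmsnnn" (len 12), cursors c1@4 c2@7 c3@11 c4@11, authorship .1.12.23.34.
Authorship (.=original, N=cursor N): . 1 . 1 2 . 2 3 . 3 4 .
Index 1: author = 1

Answer: cursor 1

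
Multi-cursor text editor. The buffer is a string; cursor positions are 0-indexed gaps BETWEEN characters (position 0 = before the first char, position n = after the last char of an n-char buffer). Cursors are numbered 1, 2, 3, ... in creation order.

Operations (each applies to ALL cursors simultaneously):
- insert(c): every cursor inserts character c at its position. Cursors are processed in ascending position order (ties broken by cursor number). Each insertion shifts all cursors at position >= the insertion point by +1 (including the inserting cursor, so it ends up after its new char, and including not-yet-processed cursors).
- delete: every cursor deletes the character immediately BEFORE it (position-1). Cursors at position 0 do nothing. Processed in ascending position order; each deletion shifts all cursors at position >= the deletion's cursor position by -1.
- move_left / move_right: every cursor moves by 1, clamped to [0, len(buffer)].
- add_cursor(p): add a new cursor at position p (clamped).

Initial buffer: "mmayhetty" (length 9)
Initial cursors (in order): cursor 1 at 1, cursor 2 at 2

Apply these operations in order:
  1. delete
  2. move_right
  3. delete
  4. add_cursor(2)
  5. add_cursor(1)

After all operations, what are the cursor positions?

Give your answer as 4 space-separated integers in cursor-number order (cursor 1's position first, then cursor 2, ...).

After op 1 (delete): buffer="ayhetty" (len 7), cursors c1@0 c2@0, authorship .......
After op 2 (move_right): buffer="ayhetty" (len 7), cursors c1@1 c2@1, authorship .......
After op 3 (delete): buffer="yhetty" (len 6), cursors c1@0 c2@0, authorship ......
After op 4 (add_cursor(2)): buffer="yhetty" (len 6), cursors c1@0 c2@0 c3@2, authorship ......
After op 5 (add_cursor(1)): buffer="yhetty" (len 6), cursors c1@0 c2@0 c4@1 c3@2, authorship ......

Answer: 0 0 2 1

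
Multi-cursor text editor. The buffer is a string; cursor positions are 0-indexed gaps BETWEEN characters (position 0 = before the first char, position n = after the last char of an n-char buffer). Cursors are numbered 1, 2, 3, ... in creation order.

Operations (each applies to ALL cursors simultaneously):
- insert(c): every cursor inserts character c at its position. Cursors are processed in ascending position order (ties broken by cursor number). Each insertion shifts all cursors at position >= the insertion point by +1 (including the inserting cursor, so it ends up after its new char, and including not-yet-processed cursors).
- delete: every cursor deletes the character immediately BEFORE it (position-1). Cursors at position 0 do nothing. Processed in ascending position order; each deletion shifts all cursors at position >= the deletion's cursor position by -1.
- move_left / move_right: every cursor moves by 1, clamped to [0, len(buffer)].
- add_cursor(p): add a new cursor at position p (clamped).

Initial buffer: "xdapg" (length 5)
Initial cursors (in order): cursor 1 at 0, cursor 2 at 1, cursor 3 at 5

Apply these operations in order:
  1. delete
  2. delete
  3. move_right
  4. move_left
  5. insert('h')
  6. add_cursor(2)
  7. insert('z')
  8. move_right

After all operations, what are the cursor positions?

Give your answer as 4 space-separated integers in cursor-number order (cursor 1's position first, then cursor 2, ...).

After op 1 (delete): buffer="dap" (len 3), cursors c1@0 c2@0 c3@3, authorship ...
After op 2 (delete): buffer="da" (len 2), cursors c1@0 c2@0 c3@2, authorship ..
After op 3 (move_right): buffer="da" (len 2), cursors c1@1 c2@1 c3@2, authorship ..
After op 4 (move_left): buffer="da" (len 2), cursors c1@0 c2@0 c3@1, authorship ..
After op 5 (insert('h')): buffer="hhdha" (len 5), cursors c1@2 c2@2 c3@4, authorship 12.3.
After op 6 (add_cursor(2)): buffer="hhdha" (len 5), cursors c1@2 c2@2 c4@2 c3@4, authorship 12.3.
After op 7 (insert('z')): buffer="hhzzzdhza" (len 9), cursors c1@5 c2@5 c4@5 c3@8, authorship 12124.33.
After op 8 (move_right): buffer="hhzzzdhza" (len 9), cursors c1@6 c2@6 c4@6 c3@9, authorship 12124.33.

Answer: 6 6 9 6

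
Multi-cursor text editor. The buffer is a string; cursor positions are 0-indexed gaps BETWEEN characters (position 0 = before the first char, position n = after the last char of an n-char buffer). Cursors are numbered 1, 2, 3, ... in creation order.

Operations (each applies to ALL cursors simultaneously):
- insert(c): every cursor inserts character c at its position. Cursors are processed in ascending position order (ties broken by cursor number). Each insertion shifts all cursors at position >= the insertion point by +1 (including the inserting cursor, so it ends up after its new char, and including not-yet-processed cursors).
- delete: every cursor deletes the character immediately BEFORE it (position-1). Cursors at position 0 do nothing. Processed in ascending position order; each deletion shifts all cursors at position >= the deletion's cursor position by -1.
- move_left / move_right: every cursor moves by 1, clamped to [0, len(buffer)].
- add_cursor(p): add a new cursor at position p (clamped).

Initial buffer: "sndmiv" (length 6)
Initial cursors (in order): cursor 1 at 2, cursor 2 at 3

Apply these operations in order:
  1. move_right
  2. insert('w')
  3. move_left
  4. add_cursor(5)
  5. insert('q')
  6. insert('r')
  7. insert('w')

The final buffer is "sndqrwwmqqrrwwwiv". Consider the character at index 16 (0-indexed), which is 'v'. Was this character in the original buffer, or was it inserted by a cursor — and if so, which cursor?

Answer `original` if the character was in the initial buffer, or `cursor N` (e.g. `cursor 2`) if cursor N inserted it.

After op 1 (move_right): buffer="sndmiv" (len 6), cursors c1@3 c2@4, authorship ......
After op 2 (insert('w')): buffer="sndwmwiv" (len 8), cursors c1@4 c2@6, authorship ...1.2..
After op 3 (move_left): buffer="sndwmwiv" (len 8), cursors c1@3 c2@5, authorship ...1.2..
After op 4 (add_cursor(5)): buffer="sndwmwiv" (len 8), cursors c1@3 c2@5 c3@5, authorship ...1.2..
After op 5 (insert('q')): buffer="sndqwmqqwiv" (len 11), cursors c1@4 c2@8 c3@8, authorship ...11.232..
After op 6 (insert('r')): buffer="sndqrwmqqrrwiv" (len 14), cursors c1@5 c2@11 c3@11, authorship ...111.23232..
After op 7 (insert('w')): buffer="sndqrwwmqqrrwwwiv" (len 17), cursors c1@6 c2@14 c3@14, authorship ...1111.2323232..
Authorship (.=original, N=cursor N): . . . 1 1 1 1 . 2 3 2 3 2 3 2 . .
Index 16: author = original

Answer: original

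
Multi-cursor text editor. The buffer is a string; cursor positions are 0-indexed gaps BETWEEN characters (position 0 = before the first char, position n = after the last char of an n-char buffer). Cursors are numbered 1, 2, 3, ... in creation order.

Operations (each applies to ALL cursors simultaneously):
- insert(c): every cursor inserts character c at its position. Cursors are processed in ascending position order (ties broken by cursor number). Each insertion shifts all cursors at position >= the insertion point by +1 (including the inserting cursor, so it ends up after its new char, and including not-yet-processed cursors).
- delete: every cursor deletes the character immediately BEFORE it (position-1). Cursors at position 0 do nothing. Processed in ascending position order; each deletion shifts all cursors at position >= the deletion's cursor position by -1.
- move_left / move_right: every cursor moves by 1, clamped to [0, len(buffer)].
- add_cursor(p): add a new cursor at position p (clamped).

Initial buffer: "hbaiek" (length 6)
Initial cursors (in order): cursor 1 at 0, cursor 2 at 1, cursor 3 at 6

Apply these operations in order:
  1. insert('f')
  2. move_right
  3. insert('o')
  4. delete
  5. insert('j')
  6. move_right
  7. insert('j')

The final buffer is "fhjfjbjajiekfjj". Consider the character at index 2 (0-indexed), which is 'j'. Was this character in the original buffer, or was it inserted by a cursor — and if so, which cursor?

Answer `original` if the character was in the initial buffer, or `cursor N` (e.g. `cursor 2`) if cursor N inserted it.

Answer: cursor 1

Derivation:
After op 1 (insert('f')): buffer="fhfbaiekf" (len 9), cursors c1@1 c2@3 c3@9, authorship 1.2.....3
After op 2 (move_right): buffer="fhfbaiekf" (len 9), cursors c1@2 c2@4 c3@9, authorship 1.2.....3
After op 3 (insert('o')): buffer="fhofboaiekfo" (len 12), cursors c1@3 c2@6 c3@12, authorship 1.12.2....33
After op 4 (delete): buffer="fhfbaiekf" (len 9), cursors c1@2 c2@4 c3@9, authorship 1.2.....3
After op 5 (insert('j')): buffer="fhjfbjaiekfj" (len 12), cursors c1@3 c2@6 c3@12, authorship 1.12.2....33
After op 6 (move_right): buffer="fhjfbjaiekfj" (len 12), cursors c1@4 c2@7 c3@12, authorship 1.12.2....33
After op 7 (insert('j')): buffer="fhjfjbjajiekfjj" (len 15), cursors c1@5 c2@9 c3@15, authorship 1.121.2.2...333
Authorship (.=original, N=cursor N): 1 . 1 2 1 . 2 . 2 . . . 3 3 3
Index 2: author = 1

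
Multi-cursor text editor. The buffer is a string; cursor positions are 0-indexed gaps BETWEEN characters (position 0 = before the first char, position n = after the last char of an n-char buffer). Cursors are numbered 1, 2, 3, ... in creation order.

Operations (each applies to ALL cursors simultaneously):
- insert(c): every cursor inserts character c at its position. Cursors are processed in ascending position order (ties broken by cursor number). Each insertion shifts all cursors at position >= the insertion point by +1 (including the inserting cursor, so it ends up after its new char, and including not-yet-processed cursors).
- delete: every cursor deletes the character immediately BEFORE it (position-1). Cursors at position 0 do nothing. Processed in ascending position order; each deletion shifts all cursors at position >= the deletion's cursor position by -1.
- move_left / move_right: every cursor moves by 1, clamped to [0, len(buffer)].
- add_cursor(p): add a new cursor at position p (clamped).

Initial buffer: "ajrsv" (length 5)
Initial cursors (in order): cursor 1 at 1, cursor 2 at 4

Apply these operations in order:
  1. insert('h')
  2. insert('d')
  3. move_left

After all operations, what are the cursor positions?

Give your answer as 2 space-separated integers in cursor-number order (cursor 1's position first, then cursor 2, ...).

Answer: 2 7

Derivation:
After op 1 (insert('h')): buffer="ahjrshv" (len 7), cursors c1@2 c2@6, authorship .1...2.
After op 2 (insert('d')): buffer="ahdjrshdv" (len 9), cursors c1@3 c2@8, authorship .11...22.
After op 3 (move_left): buffer="ahdjrshdv" (len 9), cursors c1@2 c2@7, authorship .11...22.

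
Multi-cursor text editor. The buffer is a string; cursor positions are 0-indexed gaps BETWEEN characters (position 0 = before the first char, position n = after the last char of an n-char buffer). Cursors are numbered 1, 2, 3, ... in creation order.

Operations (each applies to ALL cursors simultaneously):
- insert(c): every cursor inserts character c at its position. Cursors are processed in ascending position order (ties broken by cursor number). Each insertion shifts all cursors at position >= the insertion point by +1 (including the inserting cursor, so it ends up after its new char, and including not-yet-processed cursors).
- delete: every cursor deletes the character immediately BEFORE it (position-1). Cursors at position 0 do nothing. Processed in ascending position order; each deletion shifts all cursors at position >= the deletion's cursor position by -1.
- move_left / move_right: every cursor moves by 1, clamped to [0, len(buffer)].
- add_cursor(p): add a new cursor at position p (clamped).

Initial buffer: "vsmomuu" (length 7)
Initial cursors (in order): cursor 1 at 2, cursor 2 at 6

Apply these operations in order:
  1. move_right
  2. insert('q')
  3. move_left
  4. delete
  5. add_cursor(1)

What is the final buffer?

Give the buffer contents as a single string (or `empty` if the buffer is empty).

After op 1 (move_right): buffer="vsmomuu" (len 7), cursors c1@3 c2@7, authorship .......
After op 2 (insert('q')): buffer="vsmqomuuq" (len 9), cursors c1@4 c2@9, authorship ...1....2
After op 3 (move_left): buffer="vsmqomuuq" (len 9), cursors c1@3 c2@8, authorship ...1....2
After op 4 (delete): buffer="vsqomuq" (len 7), cursors c1@2 c2@6, authorship ..1...2
After op 5 (add_cursor(1)): buffer="vsqomuq" (len 7), cursors c3@1 c1@2 c2@6, authorship ..1...2

Answer: vsqomuq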